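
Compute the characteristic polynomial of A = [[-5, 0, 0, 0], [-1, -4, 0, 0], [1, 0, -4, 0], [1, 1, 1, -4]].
xI - A = [[x + 5, 0, 0, 0], [1, x + 4, 0, 0], [-1, 0, x + 4, 0], [-1, -1, -1, x + 4]].

Expanding det(xI - A) along the first row:
det(xI - A) = + (x + 5)·det([[x + 4, 0, 0], [0, x + 4, 0], [-1, -1, x + 4]]) - (0)·det([[1, 0, 0], [-1, x + 4, 0], [-1, -1, x + 4]]) + (0)·det([[1, x + 4, 0], [-1, 0, 0], [-1, -1, x + 4]]) - (0)·det([[1, x + 4, 0], [-1, 0, x + 4], [-1, -1, -1]]).

Evaluating gives χ_A(x) = x^4 + 17x^3 + 108x^2 + 304x + 320 = (x + 4)^3(x + 5).

χ_A(x) = (x + 4)^3(x + 5)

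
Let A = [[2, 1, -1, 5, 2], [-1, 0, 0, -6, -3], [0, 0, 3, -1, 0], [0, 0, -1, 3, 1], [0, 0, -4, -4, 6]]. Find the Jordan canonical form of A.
The characteristic polynomial is det(xI - A) = (x - 4)^3(x - 1)^2, so the eigenvalues are 1 (algebraic multiplicity 2), 4 (algebraic multiplicity 3).

For λ = 1: rank(A - I) = 4, rank((A - I)^2) = 3. The eigenspace has dimension 5 - 4 = 1, so there is 1 Jordan block; the rank sequence gives block sizes [2].

For λ = 4: rank(A - 4I) = 4, rank((A - 4I)^2) = 3, rank((A - 4I)^3) = 2. The eigenspace has dimension 5 - 4 = 1, so there is 1 Jordan block; the rank sequence gives block sizes [3].

Assembling the blocks gives the Jordan form J above.

J = [[1, 1, 0, 0, 0], [0, 1, 0, 0, 0], [0, 0, 4, 1, 0], [0, 0, 0, 4, 1], [0, 0, 0, 0, 4]]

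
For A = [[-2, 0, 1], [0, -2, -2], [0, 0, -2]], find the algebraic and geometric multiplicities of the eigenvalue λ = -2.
algebraic multiplicity 3, geometric multiplicity 2

The characteristic polynomial is (x + 2)^3, so the factor x + 2 appears with exponent 3: the algebraic multiplicity is 3.

rank(A + 2I) = 1, so the eigenspace has dimension 3 - 1 = 2: the geometric multiplicity is 2.

Since 2 < 3, A is not diagonalizable.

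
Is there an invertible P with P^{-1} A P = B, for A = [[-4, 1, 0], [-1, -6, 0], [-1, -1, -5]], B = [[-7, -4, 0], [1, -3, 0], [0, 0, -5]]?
Two matrices over a field are similar if and only if they have the same invariant factors.

Both A and B have characteristic polynomial (x + 5)^3 and minimal polynomial (x + 5)^2. Computing further, both have invariant factors x + 5, (x + 5)^2. Hence A and B are similar.

Yes.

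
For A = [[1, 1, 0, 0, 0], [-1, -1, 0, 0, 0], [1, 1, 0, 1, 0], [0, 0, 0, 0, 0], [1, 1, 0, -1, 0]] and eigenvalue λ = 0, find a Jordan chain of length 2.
We seek v_1 ∈ ker(A^2) \ ker(A), then set v_{i+1} = A v_i.

One such chain is v_1 = [[0, 1, 0, 0, -1]]^T, v_2 = [[1, -1, 1, 0, 1]]^T. Check: A v_2 = [[0, 0, 0, 0, 0]]^T = 0.

v_1 = [[0, 1, 0, 0, -1]]^T, v_2 = [[1, -1, 1, 0, 1]]^T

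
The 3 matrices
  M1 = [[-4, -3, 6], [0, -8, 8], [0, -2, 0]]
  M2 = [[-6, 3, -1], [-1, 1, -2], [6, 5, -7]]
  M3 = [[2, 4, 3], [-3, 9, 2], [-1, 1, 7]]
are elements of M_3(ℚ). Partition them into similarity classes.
3 classes: {M1}, {M2}, {M3}

Characteristic polynomials: χ_{M1} = (x + 4)^3, χ_{M2} = (x + 4)^3, χ_{M3} = (x - 6)^3.

{M1}: invariant factors x + 4, (x + 4)^2.

{M2}: invariant factors (x + 4)^3.

{M3}: invariant factors (x - 6)^3.

Matrices are similar if and only if their invariant-factor lists agree; the partition into similarity classes is {M1}, {M2}, {M3}.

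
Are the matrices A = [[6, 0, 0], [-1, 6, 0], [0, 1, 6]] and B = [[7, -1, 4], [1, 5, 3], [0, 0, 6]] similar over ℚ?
Yes.

Two matrices over a field are similar if and only if they have the same invariant factors.

Both A and B have characteristic polynomial (x - 6)^3 and minimal polynomial (x - 6)^3. Computing further, both have invariant factors (x - 6)^3. Hence A and B are similar.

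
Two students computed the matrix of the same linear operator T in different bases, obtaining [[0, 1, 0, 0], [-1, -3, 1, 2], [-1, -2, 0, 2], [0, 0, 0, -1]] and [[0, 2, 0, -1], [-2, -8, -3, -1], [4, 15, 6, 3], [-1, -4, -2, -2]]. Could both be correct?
Two matrices over a field are similar if and only if they have the same invariant factors.

Both A and B have characteristic polynomial (x + 1)^4 and minimal polynomial (x + 1)^3. Computing further, both have invariant factors x + 1, (x + 1)^3. Hence A and B are similar.

Yes.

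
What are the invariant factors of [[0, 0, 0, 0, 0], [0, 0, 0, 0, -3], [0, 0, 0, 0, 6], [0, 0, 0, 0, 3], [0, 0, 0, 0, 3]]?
x, x, x, x(x - 3)

The Jordan structure of A has elementary divisors x, x, x, x, (x - 3). Arranging the block sizes at each eigenvalue in decreasing order and taking row products gives the invariant factors.

Invariant factors (smallest first, each dividing the next): x, x, x, x(x - 3).

Check: the last factor x(x - 3) is the minimal polynomial, and the product x^4(x - 3) is the characteristic polynomial.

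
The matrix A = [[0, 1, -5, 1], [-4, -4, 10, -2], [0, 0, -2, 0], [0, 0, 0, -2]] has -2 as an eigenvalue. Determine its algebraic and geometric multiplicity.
algebraic multiplicity 4, geometric multiplicity 3

The characteristic polynomial is (x + 2)^4, so the factor x + 2 appears with exponent 4: the algebraic multiplicity is 4.

rank(A + 2I) = 1, so the eigenspace has dimension 4 - 1 = 3: the geometric multiplicity is 3.

Since 3 < 4, A is not diagonalizable.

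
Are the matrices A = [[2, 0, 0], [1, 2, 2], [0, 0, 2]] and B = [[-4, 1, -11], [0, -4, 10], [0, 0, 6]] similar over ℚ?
No.

trace(A) = 6 but trace(B) = -2. The trace is a similarity invariant, so A and B are not similar.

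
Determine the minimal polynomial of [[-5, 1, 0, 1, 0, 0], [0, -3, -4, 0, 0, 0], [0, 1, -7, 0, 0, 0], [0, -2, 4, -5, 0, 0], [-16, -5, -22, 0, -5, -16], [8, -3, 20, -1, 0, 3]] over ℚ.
m_A(x) = (x - 3)(x + 5)^2

The characteristic polynomial factors as (x - 3)(x + 5)^5. The minimal polynomial is ∏(x - λ)^{k_λ} where k_λ is the size of the largest Jordan block at λ.

For λ = -5: rank(A + 5I) = 3, and the largest Jordan block has size 2 (the smallest k with rank((A + 5I)^k) = rank((A + 5I)^(k+1))).
For λ = 3: rank(A - 3I) = 5, and the largest Jordan block has size 1 (the smallest k with rank((A - 3I)^k) = rank((A - 3I)^(k+1))).

So m_A(x) = (x - 3)(x + 5)^2.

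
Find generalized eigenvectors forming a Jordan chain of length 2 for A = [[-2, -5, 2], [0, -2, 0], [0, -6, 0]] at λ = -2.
v_1 = [[3, 1, 3]]^T, v_2 = [[1, 0, 0]]^T

We seek v_1 ∈ ker((A + 2I)^2) \ ker(A + 2I), then set v_{i+1} = (A + 2I) v_i.

One such chain is v_1 = [[3, 1, 3]]^T, v_2 = [[1, 0, 0]]^T. Check: (A + 2I) v_2 = [[0, 0, 0]]^T = 0.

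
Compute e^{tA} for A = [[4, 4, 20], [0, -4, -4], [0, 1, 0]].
e^{tA} = [[e^{4*t}, (-2*t + e^{6*t} - 1)*e^{-2*t}, 4*(-t + e^{6*t} - 1)*e^{-2*t}], [0, (1 - 2*t)*e^{-2*t}, -4*t*e^{-2*t}], [0, t*e^{-2*t}, (2*t + 1)*e^{-2*t}]]

A has Jordan form J = [[-2, 1, 0], [0, -2, 0], [0, 0, 4]] with A = PJP^{-1}, so e^{tA} = P e^{tJ} P^{-1}.

For a Jordan block J_k(λ), e^{tJ_k(λ)} = e^{λt} · (I + tN + t^2 N^2/2! + ... + t^{k-1} N^{k-1}/(k-1)!) where N is the nilpotent superdiagonal part.

Assembling the blocks and conjugating back gives the entries of e^{tA} as shown above.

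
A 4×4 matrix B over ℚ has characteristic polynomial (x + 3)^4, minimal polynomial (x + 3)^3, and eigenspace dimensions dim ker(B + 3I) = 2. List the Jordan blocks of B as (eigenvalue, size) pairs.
Jordan blocks: (-3, 3), (-3, 1)

λ = -3: algebraic multiplicity 4 (exponent in χ_B), largest block size 3 (exponent in m_B), 2 blocks (geometric multiplicity). These force block sizes [3, 1].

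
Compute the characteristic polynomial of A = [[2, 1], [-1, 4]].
xI - A = [[x - 2, -1], [1, x - 4]].

Expanding det(xI - A) along the first row:
det(xI - A) = + (x - 2)·det([[x - 4]]) - (-1)·det([[1]]).

Evaluating gives χ_A(x) = x^2 - 6x + 9 = (x - 3)^2.

χ_A(x) = (x - 3)^2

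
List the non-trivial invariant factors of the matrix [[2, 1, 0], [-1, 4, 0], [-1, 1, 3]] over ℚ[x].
The Jordan structure of A has elementary divisors (x - 3)^2, (x - 3). Arranging the block sizes at each eigenvalue in decreasing order and taking row products gives the invariant factors.

Invariant factors (smallest first, each dividing the next): x - 3, (x - 3)^2.

Check: the last factor (x - 3)^2 is the minimal polynomial, and the product (x - 3)^3 is the characteristic polynomial.

x - 3, (x - 3)^2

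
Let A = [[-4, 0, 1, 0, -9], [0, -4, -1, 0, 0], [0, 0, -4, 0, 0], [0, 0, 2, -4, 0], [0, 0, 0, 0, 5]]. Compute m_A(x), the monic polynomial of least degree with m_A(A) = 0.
The characteristic polynomial factors as (x - 5)(x + 4)^4. The minimal polynomial is ∏(x - λ)^{k_λ} where k_λ is the size of the largest Jordan block at λ.

For λ = -4: rank(A + 4I) = 2, and the largest Jordan block has size 2 (the smallest k with rank((A + 4I)^k) = rank((A + 4I)^(k+1))).
For λ = 5: rank(A - 5I) = 4, and the largest Jordan block has size 1 (the smallest k with rank((A - 5I)^k) = rank((A - 5I)^(k+1))).

So m_A(x) = (x - 5)(x + 4)^2.

m_A(x) = (x - 5)(x + 4)^2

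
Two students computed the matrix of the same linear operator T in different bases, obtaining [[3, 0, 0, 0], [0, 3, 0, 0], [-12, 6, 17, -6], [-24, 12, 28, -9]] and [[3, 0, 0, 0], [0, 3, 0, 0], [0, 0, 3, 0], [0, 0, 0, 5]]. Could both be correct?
Yes.

Two matrices over a field are similar if and only if they have the same invariant factors.

Both A and B have characteristic polynomial (x - 5)(x - 3)^3 and minimal polynomial (x - 5)(x - 3). Computing further, both have invariant factors x - 3, x - 3, (x - 5)(x - 3). Hence A and B are similar.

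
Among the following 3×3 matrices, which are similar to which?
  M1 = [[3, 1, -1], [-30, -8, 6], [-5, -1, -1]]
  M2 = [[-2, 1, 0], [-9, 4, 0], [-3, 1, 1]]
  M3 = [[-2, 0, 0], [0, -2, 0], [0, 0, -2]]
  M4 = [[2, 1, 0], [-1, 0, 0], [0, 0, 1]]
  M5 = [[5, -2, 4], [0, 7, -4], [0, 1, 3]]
4 classes: {M1}, {M2, M4}, {M3}, {M5}

Characteristic polynomials: χ_{M1} = (x + 2)^3, χ_{M2} = (x - 1)^3, χ_{M3} = (x + 2)^3, χ_{M4} = (x - 1)^3, χ_{M5} = (x - 5)^3.

{M1}: invariant factors x + 2, (x + 2)^2.

{M2, M4}: invariant factors x - 1, (x - 1)^2.

{M3}: invariant factors x + 2, x + 2, x + 2.

{M5}: invariant factors x - 5, (x - 5)^2.

Matrices are similar if and only if their invariant-factor lists agree; the partition into similarity classes is {M1}, {M2, M4}, {M3}, {M5}.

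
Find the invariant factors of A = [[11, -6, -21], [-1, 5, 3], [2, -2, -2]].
(x - 5)^2(x - 4)

The Jordan structure of A has elementary divisors (x - 4), (x - 5)^2. Arranging the block sizes at each eigenvalue in decreasing order and taking row products gives the invariant factors.

Invariant factors (smallest first, each dividing the next): (x - 5)^2(x - 4).

Check: the last factor (x - 5)^2(x - 4) is the minimal polynomial, and the product (x - 5)^2(x - 4) is the characteristic polynomial.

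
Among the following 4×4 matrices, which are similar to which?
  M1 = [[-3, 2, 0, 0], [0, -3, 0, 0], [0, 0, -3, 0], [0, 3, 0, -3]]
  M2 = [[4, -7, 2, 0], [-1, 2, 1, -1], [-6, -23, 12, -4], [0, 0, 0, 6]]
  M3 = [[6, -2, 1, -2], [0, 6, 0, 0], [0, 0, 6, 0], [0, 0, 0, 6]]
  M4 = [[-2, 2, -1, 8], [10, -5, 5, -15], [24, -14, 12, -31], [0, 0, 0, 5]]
4 classes: {M1}, {M2}, {M3}, {M4}

Characteristic polynomials: χ_{M1} = (x + 3)^4, χ_{M2} = (x - 6)^4, χ_{M3} = (x - 6)^4, χ_{M4} = x^2(x - 5)^2.

{M1}: invariant factors x + 3, x + 3, (x + 3)^2.

{M2}: invariant factors x - 6, (x - 6)^3.

{M3}: invariant factors x - 6, x - 6, (x - 6)^2.

{M4}: invariant factors x - 5, x^2(x - 5).

Matrices are similar if and only if their invariant-factor lists agree; the partition into similarity classes is {M1}, {M2}, {M3}, {M4}.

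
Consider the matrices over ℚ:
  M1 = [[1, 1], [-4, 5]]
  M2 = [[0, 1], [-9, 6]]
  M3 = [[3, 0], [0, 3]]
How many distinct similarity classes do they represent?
2 classes: {M1, M2}, {M3}

Characteristic polynomials: χ_{M1} = (x - 3)^2, χ_{M2} = (x - 3)^2, χ_{M3} = (x - 3)^2.

{M1, M2}: invariant factors (x - 3)^2.

{M3}: invariant factors x - 3, x - 3.

Matrices are similar if and only if their invariant-factor lists agree; the partition into similarity classes is {M1, M2}, {M3}.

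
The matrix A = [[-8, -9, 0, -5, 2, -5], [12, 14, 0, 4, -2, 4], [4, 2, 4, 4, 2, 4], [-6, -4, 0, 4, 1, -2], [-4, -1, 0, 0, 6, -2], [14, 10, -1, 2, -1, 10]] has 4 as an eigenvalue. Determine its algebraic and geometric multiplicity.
The characteristic polynomial is (x - 6)^3(x - 4)^3, so the factor x - 4 appears with exponent 3: the algebraic multiplicity is 3.

rank(A - 4I) = 5, so the eigenspace has dimension 6 - 5 = 1: the geometric multiplicity is 1.

Since 1 < 3, A is not diagonalizable.

algebraic multiplicity 3, geometric multiplicity 1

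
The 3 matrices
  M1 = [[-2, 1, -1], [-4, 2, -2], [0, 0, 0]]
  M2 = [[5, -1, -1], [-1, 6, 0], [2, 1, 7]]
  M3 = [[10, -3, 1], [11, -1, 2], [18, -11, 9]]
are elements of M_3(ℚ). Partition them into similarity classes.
2 classes: {M1}, {M2, M3}

Characteristic polynomials: χ_{M1} = x^3, χ_{M2} = (x - 6)^3, χ_{M3} = (x - 6)^3.

{M1}: invariant factors x, x^2.

{M2, M3}: invariant factors (x - 6)^3.

Matrices are similar if and only if their invariant-factor lists agree; the partition into similarity classes is {M1}, {M2, M3}.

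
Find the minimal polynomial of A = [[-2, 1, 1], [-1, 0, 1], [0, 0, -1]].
The characteristic polynomial factors as (x + 1)^3. The minimal polynomial is ∏(x - λ)^{k_λ} where k_λ is the size of the largest Jordan block at λ.

For λ = -1: rank(A + I) = 1, and the largest Jordan block has size 2 (the smallest k with rank((A + I)^k) = rank((A + I)^(k+1))).

So m_A(x) = (x + 1)^2.

m_A(x) = (x + 1)^2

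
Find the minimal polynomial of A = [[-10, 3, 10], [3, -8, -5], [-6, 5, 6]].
m_A(x) = (x + 4)^3

The characteristic polynomial factors as (x + 4)^3. The minimal polynomial is ∏(x - λ)^{k_λ} where k_λ is the size of the largest Jordan block at λ.

For λ = -4: rank(A + 4I) = 2, and the largest Jordan block has size 3 (the smallest k with rank((A + 4I)^k) = rank((A + 4I)^(k+1))).

So m_A(x) = (x + 4)^3.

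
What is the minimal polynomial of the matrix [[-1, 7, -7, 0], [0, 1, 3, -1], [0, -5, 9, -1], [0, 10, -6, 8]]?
m_A(x) = (x - 6)^2(x + 1)

The characteristic polynomial factors as (x - 6)^3(x + 1). The minimal polynomial is ∏(x - λ)^{k_λ} where k_λ is the size of the largest Jordan block at λ.

For λ = -1: rank(A + I) = 3, and the largest Jordan block has size 1 (the smallest k with rank((A + I)^k) = rank((A + I)^(k+1))).
For λ = 6: rank(A - 6I) = 2, and the largest Jordan block has size 2 (the smallest k with rank((A - 6I)^k) = rank((A - 6I)^(k+1))).

So m_A(x) = (x - 6)^2(x + 1).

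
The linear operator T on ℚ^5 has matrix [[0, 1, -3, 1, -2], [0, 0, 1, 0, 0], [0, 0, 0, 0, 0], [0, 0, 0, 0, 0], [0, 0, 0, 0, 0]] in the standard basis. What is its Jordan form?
J = [[0, 1, 0, 0, 0], [0, 0, 1, 0, 0], [0, 0, 0, 0, 0], [0, 0, 0, 0, 0], [0, 0, 0, 0, 0]]

The characteristic polynomial is det(xI - A) = x^5, so the eigenvalues are 0 (algebraic multiplicity 5).

For λ = 0: rank(A) = 2, rank(A^2) = 1, rank(A^3) = 0. The eigenspace has dimension 5 - 2 = 3, so there are 3 Jordan blocks; the rank sequence gives block sizes [3, 1, 1].

Assembling the blocks gives the Jordan form J above.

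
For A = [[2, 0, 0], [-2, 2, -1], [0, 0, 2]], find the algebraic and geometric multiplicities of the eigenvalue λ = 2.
algebraic multiplicity 3, geometric multiplicity 2

The characteristic polynomial is (x - 2)^3, so the factor x - 2 appears with exponent 3: the algebraic multiplicity is 3.

rank(A - 2I) = 1, so the eigenspace has dimension 3 - 1 = 2: the geometric multiplicity is 2.

Since 2 < 3, A is not diagonalizable.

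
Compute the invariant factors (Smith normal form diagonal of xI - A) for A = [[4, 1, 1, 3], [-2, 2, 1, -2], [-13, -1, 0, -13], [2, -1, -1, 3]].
x - 1, (x - 6)(x - 1)^2

The Jordan structure of A has elementary divisors (x - 1)^2, (x - 1), (x - 6). Arranging the block sizes at each eigenvalue in decreasing order and taking row products gives the invariant factors.

Invariant factors (smallest first, each dividing the next): x - 1, (x - 6)(x - 1)^2.

Check: the last factor (x - 6)(x - 1)^2 is the minimal polynomial, and the product (x - 6)(x - 1)^3 is the characteristic polynomial.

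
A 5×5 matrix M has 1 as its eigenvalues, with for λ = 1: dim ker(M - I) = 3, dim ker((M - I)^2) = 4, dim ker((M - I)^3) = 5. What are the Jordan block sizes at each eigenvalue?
λ = 1: successive nullity increments [3, 1, 1] count blocks of size ≥ k; block sizes are [3, 1, 1].

Jordan blocks: (1, 3), (1, 1), (1, 1)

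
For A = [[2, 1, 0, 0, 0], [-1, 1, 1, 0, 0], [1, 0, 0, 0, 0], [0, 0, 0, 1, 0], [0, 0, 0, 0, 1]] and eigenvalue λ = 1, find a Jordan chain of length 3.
v_1 = [[0, 0, 1, 0, 0]]^T, v_2 = [[0, 1, -1, 0, 0]]^T, v_3 = [[1, -1, 1, 0, 0]]^T

We seek v_1 ∈ ker((A - I)^3) \ ker((A - I)^2), then set v_{i+1} = (A - I) v_i.

One such chain is v_1 = [[0, 0, 1, 0, 0]]^T, v_2 = [[0, 1, -1, 0, 0]]^T, v_3 = [[1, -1, 1, 0, 0]]^T. Check: (A - I) v_3 = [[0, 0, 0, 0, 0]]^T = 0.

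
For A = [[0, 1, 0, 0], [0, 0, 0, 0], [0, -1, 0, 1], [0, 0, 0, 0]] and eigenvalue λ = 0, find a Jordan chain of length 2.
v_1 = [[-3, 1, 1, 1]]^T, v_2 = [[1, 0, 0, 0]]^T

We seek v_1 ∈ ker(A^2) \ ker(A), then set v_{i+1} = A v_i.

One such chain is v_1 = [[-3, 1, 1, 1]]^T, v_2 = [[1, 0, 0, 0]]^T. Check: A v_2 = [[0, 0, 0, 0]]^T = 0.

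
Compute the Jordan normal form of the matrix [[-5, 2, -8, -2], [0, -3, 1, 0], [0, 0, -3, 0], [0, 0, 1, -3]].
The characteristic polynomial is det(xI - A) = (x + 3)^3(x + 5), so the eigenvalues are -5 (algebraic multiplicity 1), -3 (algebraic multiplicity 3).

For λ = -5: algebraic multiplicity 1 gives one 1×1 block.

For λ = -3: rank(A + 3I) = 2, rank((A + 3I)^2) = 1. The eigenspace has dimension 4 - 2 = 2, so there are 2 Jordan blocks; the rank sequence gives block sizes [2, 1].

Assembling the blocks gives the Jordan form J above.

J = [[-5, 0, 0, 0], [0, -3, 1, 0], [0, 0, -3, 0], [0, 0, 0, -3]]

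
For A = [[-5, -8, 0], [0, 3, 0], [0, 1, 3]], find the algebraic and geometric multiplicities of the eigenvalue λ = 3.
algebraic multiplicity 2, geometric multiplicity 1

The characteristic polynomial is (x - 3)^2(x + 5), so the factor x - 3 appears with exponent 2: the algebraic multiplicity is 2.

rank(A - 3I) = 2, so the eigenspace has dimension 3 - 2 = 1: the geometric multiplicity is 1.

Since 1 < 2, A is not diagonalizable.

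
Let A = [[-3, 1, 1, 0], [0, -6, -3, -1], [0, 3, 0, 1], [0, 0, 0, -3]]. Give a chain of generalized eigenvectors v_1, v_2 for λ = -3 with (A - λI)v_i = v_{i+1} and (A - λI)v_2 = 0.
v_1 = [[0, 2, -1, -1]]^T, v_2 = [[1, -2, 2, 0]]^T

We seek v_1 ∈ ker((A + 3I)^2) \ ker(A + 3I), then set v_{i+1} = (A + 3I) v_i.

One such chain is v_1 = [[0, 2, -1, -1]]^T, v_2 = [[1, -2, 2, 0]]^T. Check: (A + 3I) v_2 = [[0, 0, 0, 0]]^T = 0.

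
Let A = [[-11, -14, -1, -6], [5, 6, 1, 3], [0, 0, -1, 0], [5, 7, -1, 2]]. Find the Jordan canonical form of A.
The characteristic polynomial is det(xI - A) = (x + 1)^4, so the eigenvalues are -1 (algebraic multiplicity 4).

For λ = -1: rank(A + I) = 2, rank((A + I)^2) = 1, rank((A + I)^3) = 0. The eigenspace has dimension 4 - 2 = 2, so there are 2 Jordan blocks; the rank sequence gives block sizes [3, 1].

Assembling the blocks gives the Jordan form J above.

J = [[-1, 1, 0, 0], [0, -1, 1, 0], [0, 0, -1, 0], [0, 0, 0, -1]]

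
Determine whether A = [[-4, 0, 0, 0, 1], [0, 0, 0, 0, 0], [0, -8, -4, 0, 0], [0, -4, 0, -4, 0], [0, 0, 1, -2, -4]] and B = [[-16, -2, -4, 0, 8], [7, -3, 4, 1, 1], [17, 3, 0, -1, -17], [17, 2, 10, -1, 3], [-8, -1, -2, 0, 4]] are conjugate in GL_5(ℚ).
Two matrices over a field are similar if and only if they have the same invariant factors.

Both A and B have characteristic polynomial x(x + 4)^4 and minimal polynomial x(x + 4)^3. Computing further, both have invariant factors x + 4, x(x + 4)^3. Hence A and B are similar.

Yes.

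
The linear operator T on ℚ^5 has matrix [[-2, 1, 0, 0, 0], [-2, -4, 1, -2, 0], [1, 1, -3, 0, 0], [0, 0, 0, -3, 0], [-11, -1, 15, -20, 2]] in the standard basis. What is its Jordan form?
The characteristic polynomial is det(xI - A) = (x - 2)(x + 3)^4, so the eigenvalues are -3 (algebraic multiplicity 4), 2 (algebraic multiplicity 1).

For λ = -3: rank(A + 3I) = 3, rank((A + 3I)^2) = 2, rank((A + 3I)^3) = 1. The eigenspace has dimension 5 - 3 = 2, so there are 2 Jordan blocks; the rank sequence gives block sizes [3, 1].

For λ = 2: algebraic multiplicity 1 gives one 1×1 block.

Assembling the blocks gives the Jordan form J above.

J = [[-3, 1, 0, 0, 0], [0, -3, 1, 0, 0], [0, 0, -3, 0, 0], [0, 0, 0, -3, 0], [0, 0, 0, 0, 2]]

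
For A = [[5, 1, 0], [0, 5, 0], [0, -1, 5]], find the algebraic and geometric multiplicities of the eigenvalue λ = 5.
algebraic multiplicity 3, geometric multiplicity 2

The characteristic polynomial is (x - 5)^3, so the factor x - 5 appears with exponent 3: the algebraic multiplicity is 3.

rank(A - 5I) = 1, so the eigenspace has dimension 3 - 1 = 2: the geometric multiplicity is 2.

Since 2 < 3, A is not diagonalizable.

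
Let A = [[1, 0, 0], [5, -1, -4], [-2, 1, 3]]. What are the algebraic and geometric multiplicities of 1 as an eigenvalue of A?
algebraic multiplicity 3, geometric multiplicity 1

The characteristic polynomial is (x - 1)^3, so the factor x - 1 appears with exponent 3: the algebraic multiplicity is 3.

rank(A - I) = 2, so the eigenspace has dimension 3 - 2 = 1: the geometric multiplicity is 1.

Since 1 < 3, A is not diagonalizable.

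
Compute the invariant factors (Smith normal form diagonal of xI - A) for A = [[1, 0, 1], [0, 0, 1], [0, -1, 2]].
The Jordan structure of A has elementary divisors (x - 1)^3. Arranging the block sizes at each eigenvalue in decreasing order and taking row products gives the invariant factors.

Invariant factors (smallest first, each dividing the next): (x - 1)^3.

Check: the last factor (x - 1)^3 is the minimal polynomial, and the product (x - 1)^3 is the characteristic polynomial.

(x - 1)^3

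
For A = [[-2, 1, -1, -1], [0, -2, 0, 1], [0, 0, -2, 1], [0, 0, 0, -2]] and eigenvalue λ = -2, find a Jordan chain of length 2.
v_1 = [[0, 1, 0, 0]]^T, v_2 = [[1, 0, 0, 0]]^T

We seek v_1 ∈ ker((A + 2I)^2) \ ker(A + 2I), then set v_{i+1} = (A + 2I) v_i.

One such chain is v_1 = [[0, 1, 0, 0]]^T, v_2 = [[1, 0, 0, 0]]^T. Check: (A + 2I) v_2 = [[0, 0, 0, 0]]^T = 0.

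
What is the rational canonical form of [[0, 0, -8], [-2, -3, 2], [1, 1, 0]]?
R = [[0, 0, -8], [1, 0, -6], [0, 1, -3]]

The invariant factors of A (the non-unit diagonal entries of the Smith normal form of xI - A over ℚ[x]) are (x + 2)(x^2 + x + 4), each dividing the next. The characteristic polynomial is their product, (x + 2)(x^2 + x + 4).

The rational canonical form is the block-diagonal matrix of companion matrices C(f_i):
R = [[0, 0, -8], [1, 0, -6], [0, 1, -3]].

Note the characteristic polynomial does not split into linear factors over ℚ, so A has no Jordan form over ℚ; the rational canonical form exists over any field.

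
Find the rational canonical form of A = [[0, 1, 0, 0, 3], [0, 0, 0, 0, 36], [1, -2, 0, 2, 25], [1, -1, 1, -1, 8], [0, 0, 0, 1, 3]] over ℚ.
The invariant factors of A (the non-unit diagonal entries of the Smith normal form of xI - A over ℚ[x]) are (x - 4)(x^2 + x - 3)^2, each dividing the next. The characteristic polynomial is their product, (x - 4)(x^2 + x - 3)^2.

The rational canonical form is the block-diagonal matrix of companion matrices C(f_i):
R = [[0, 0, 0, 0, 36], [1, 0, 0, 0, -33], [0, 1, 0, 0, -14], [0, 0, 1, 0, 13], [0, 0, 0, 1, 2]].

Note the characteristic polynomial does not split into linear factors over ℚ, so A has no Jordan form over ℚ; the rational canonical form exists over any field.

R = [[0, 0, 0, 0, 36], [1, 0, 0, 0, -33], [0, 1, 0, 0, -14], [0, 0, 1, 0, 13], [0, 0, 0, 1, 2]]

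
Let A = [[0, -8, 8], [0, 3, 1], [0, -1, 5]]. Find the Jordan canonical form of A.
The characteristic polynomial is det(xI - A) = x(x - 4)^2, so the eigenvalues are 0 (algebraic multiplicity 1), 4 (algebraic multiplicity 2).

For λ = 0: algebraic multiplicity 1 gives one 1×1 block.

For λ = 4: rank(A - 4I) = 2, rank((A - 4I)^2) = 1. The eigenspace has dimension 3 - 2 = 1, so there is 1 Jordan block; the rank sequence gives block sizes [2].

Assembling the blocks gives the Jordan form J above.

J = [[0, 0, 0], [0, 4, 1], [0, 0, 4]]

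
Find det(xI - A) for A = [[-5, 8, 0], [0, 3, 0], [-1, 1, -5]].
xI - A = [[x + 5, -8, 0], [0, x - 3, 0], [1, -1, x + 5]].

Expanding det(xI - A) along the first row:
det(xI - A) = + (x + 5)·det([[x - 3, 0], [-1, x + 5]]) - (-8)·det([[0, 0], [1, x + 5]]) + (0)·det([[0, x - 3], [1, -1]]).

Evaluating gives χ_A(x) = x^3 + 7x^2 - 5x - 75 = (x - 3)(x + 5)^2.

χ_A(x) = (x - 3)(x + 5)^2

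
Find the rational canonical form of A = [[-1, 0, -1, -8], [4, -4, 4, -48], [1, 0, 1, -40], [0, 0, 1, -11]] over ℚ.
R = [[-4, 0, 0, 0], [0, 0, 0, -48], [0, 1, 0, -40], [0, 0, 1, -11]]

The invariant factors of A (the non-unit diagonal entries of the Smith normal form of xI - A over ℚ[x]) are x + 4, (x + 3)(x + 4)^2, each dividing the next. The characteristic polynomial is their product, (x + 3)(x + 4)^3.

The rational canonical form is the block-diagonal matrix of companion matrices C(f_i):
R = [[-4, 0, 0, 0], [0, 0, 0, -48], [0, 1, 0, -40], [0, 0, 1, -11]].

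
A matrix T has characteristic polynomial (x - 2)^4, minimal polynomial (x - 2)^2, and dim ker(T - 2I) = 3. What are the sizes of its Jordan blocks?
Jordan blocks: (2, 2), (2, 1), (2, 1)

λ = 2: algebraic multiplicity 4 (exponent in χ_T), largest block size 2 (exponent in m_T), 3 blocks (geometric multiplicity). These force block sizes [2, 1, 1].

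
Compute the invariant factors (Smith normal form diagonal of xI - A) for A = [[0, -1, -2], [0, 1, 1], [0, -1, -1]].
The Jordan structure of A has elementary divisors x^3. Arranging the block sizes at each eigenvalue in decreasing order and taking row products gives the invariant factors.

Invariant factors (smallest first, each dividing the next): x^3.

Check: the last factor x^3 is the minimal polynomial, and the product x^3 is the characteristic polynomial.

x^3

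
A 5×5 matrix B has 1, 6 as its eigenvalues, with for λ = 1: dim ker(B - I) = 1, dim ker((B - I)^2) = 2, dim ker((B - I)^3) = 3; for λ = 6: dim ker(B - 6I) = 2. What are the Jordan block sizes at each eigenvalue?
λ = 1: successive nullity increments [1, 1, 1] count blocks of size ≥ k; block sizes are [3].
λ = 6: successive nullity increments [2] count blocks of size ≥ k; block sizes are [1, 1].

Jordan blocks: (1, 3), (6, 1), (6, 1)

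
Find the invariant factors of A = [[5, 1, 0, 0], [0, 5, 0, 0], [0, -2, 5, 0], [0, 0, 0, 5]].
The Jordan structure of A has elementary divisors (x - 5)^2, (x - 5), (x - 5). Arranging the block sizes at each eigenvalue in decreasing order and taking row products gives the invariant factors.

Invariant factors (smallest first, each dividing the next): x - 5, x - 5, (x - 5)^2.

Check: the last factor (x - 5)^2 is the minimal polynomial, and the product (x - 5)^4 is the characteristic polynomial.

x - 5, x - 5, (x - 5)^2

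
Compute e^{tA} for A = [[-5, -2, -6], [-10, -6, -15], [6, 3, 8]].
e^{tA} = [[(1 - 4*t)*e^{-t}, -2*t*e^{-t}, -6*t*e^{-t}], [-10*t*e^{-t}, (1 - 5*t)*e^{-t}, -15*t*e^{-t}], [6*t*e^{-t}, 3*t*e^{-t}, (9*t + 1)*e^{-t}]]

A has Jordan form J = [[-1, 1, 0], [0, -1, 0], [0, 0, -1]] with A = PJP^{-1}, so e^{tA} = P e^{tJ} P^{-1}.

For a Jordan block J_k(λ), e^{tJ_k(λ)} = e^{λt} · (I + tN + t^2 N^2/2! + ... + t^{k-1} N^{k-1}/(k-1)!) where N is the nilpotent superdiagonal part.

Assembling the blocks and conjugating back gives the entries of e^{tA} as shown above.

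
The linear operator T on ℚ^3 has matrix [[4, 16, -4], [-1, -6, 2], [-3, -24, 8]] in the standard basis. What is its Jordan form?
The characteristic polynomial is det(xI - A) = (x - 2)^3, so the eigenvalues are 2 (algebraic multiplicity 3).

For λ = 2: rank(A - 2I) = 1, rank((A - 2I)^2) = 0. The eigenspace has dimension 3 - 1 = 2, so there are 2 Jordan blocks; the rank sequence gives block sizes [2, 1].

Assembling the blocks gives the Jordan form J above.

J = [[2, 1, 0], [0, 2, 0], [0, 0, 2]]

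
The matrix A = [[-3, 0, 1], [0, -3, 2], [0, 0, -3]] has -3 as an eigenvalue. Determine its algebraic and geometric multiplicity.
algebraic multiplicity 3, geometric multiplicity 2

The characteristic polynomial is (x + 3)^3, so the factor x + 3 appears with exponent 3: the algebraic multiplicity is 3.

rank(A + 3I) = 1, so the eigenspace has dimension 3 - 1 = 2: the geometric multiplicity is 2.

Since 2 < 3, A is not diagonalizable.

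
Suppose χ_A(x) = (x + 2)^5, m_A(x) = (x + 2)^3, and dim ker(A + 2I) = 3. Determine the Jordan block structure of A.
Jordan blocks: (-2, 3), (-2, 1), (-2, 1)

λ = -2: algebraic multiplicity 5 (exponent in χ_A), largest block size 3 (exponent in m_A), 3 blocks (geometric multiplicity). These force block sizes [3, 1, 1].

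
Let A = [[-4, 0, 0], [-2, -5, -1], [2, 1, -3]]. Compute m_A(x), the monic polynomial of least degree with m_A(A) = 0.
The characteristic polynomial factors as (x + 4)^3. The minimal polynomial is ∏(x - λ)^{k_λ} where k_λ is the size of the largest Jordan block at λ.

For λ = -4: rank(A + 4I) = 1, and the largest Jordan block has size 2 (the smallest k with rank((A + 4I)^k) = rank((A + 4I)^(k+1))).

So m_A(x) = (x + 4)^2.

m_A(x) = (x + 4)^2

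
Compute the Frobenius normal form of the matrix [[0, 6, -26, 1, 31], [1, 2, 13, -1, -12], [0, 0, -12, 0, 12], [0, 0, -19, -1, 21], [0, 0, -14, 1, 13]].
The invariant factors of A (the non-unit diagonal entries of the Smith normal form of xI - A over ℚ[x]) are x^2 - 2x - 6, (x + 2)(x^2 - 2x - 6), each dividing the next. The characteristic polynomial is their product, (x + 2)(x^2 - 2x - 6)^2.

The rational canonical form is the block-diagonal matrix of companion matrices C(f_i):
R = [[0, 6, 0, 0, 0], [1, 2, 0, 0, 0], [0, 0, 0, 0, 12], [0, 0, 1, 0, 10], [0, 0, 0, 1, 0]].

Note the characteristic polynomial does not split into linear factors over ℚ, so A has no Jordan form over ℚ; the rational canonical form exists over any field.

R = [[0, 6, 0, 0, 0], [1, 2, 0, 0, 0], [0, 0, 0, 0, 12], [0, 0, 1, 0, 10], [0, 0, 0, 1, 0]]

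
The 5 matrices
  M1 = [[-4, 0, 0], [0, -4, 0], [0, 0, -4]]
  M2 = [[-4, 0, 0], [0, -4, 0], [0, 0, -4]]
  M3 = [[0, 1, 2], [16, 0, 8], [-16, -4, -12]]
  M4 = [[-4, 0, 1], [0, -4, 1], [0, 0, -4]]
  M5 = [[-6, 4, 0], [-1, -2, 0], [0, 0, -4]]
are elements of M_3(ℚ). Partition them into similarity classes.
2 classes: {M1, M2}, {M3, M4, M5}

Characteristic polynomials: χ_{M1} = (x + 4)^3, χ_{M2} = (x + 4)^3, χ_{M3} = (x + 4)^3, χ_{M4} = (x + 4)^3, χ_{M5} = (x + 4)^3.

{M1, M2}: invariant factors x + 4, x + 4, x + 4.

{M3, M4, M5}: invariant factors x + 4, (x + 4)^2.

Matrices are similar if and only if their invariant-factor lists agree; the partition into similarity classes is {M1, M2}, {M3, M4, M5}.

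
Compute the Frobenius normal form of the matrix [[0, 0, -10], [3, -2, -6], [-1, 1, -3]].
R = [[0, 0, -10], [1, 0, -2], [0, 1, -5]]

The invariant factors of A (the non-unit diagonal entries of the Smith normal form of xI - A over ℚ[x]) are (x + 5)(x^2 + 2), each dividing the next. The characteristic polynomial is their product, (x + 5)(x^2 + 2).

The rational canonical form is the block-diagonal matrix of companion matrices C(f_i):
R = [[0, 0, -10], [1, 0, -2], [0, 1, -5]].

Note the characteristic polynomial does not split into linear factors over ℚ, so A has no Jordan form over ℚ; the rational canonical form exists over any field.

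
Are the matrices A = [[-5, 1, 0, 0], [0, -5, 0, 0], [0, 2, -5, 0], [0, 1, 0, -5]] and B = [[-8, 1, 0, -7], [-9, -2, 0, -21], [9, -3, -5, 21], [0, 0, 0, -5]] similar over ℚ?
Yes.

Two matrices over a field are similar if and only if they have the same invariant factors.

Both A and B have characteristic polynomial (x + 5)^4 and minimal polynomial (x + 5)^2. Computing further, both have invariant factors x + 5, x + 5, (x + 5)^2. Hence A and B are similar.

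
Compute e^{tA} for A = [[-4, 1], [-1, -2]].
A has Jordan form J = [[-3, 1], [0, -3]] with A = PJP^{-1}, so e^{tA} = P e^{tJ} P^{-1}.

For a Jordan block J_k(λ), e^{tJ_k(λ)} = e^{λt} · (I + tN + t^2 N^2/2! + ... + t^{k-1} N^{k-1}/(k-1)!) where N is the nilpotent superdiagonal part.

Assembling the blocks and conjugating back gives the entries of e^{tA} as shown above.

e^{tA} = [[(1 - t)*e^{-3*t}, t*e^{-3*t}], [-t*e^{-3*t}, (t + 1)*e^{-3*t}]]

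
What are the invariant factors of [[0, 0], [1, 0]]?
The Jordan structure of A has elementary divisors x^2. Arranging the block sizes at each eigenvalue in decreasing order and taking row products gives the invariant factors.

Invariant factors (smallest first, each dividing the next): x^2.

Check: the last factor x^2 is the minimal polynomial, and the product x^2 is the characteristic polynomial.

x^2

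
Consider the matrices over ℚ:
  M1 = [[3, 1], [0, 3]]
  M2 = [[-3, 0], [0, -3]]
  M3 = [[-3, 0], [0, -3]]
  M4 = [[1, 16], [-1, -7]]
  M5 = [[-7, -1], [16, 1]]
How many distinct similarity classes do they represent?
3 classes: {M1}, {M2, M3}, {M4, M5}

Characteristic polynomials: χ_{M1} = (x - 3)^2, χ_{M2} = (x + 3)^2, χ_{M3} = (x + 3)^2, χ_{M4} = (x + 3)^2, χ_{M5} = (x + 3)^2.

{M1}: invariant factors (x - 3)^2.

{M2, M3}: invariant factors x + 3, x + 3.

{M4, M5}: invariant factors (x + 3)^2.

Matrices are similar if and only if their invariant-factor lists agree; the partition into similarity classes is {M1}, {M2, M3}, {M4, M5}.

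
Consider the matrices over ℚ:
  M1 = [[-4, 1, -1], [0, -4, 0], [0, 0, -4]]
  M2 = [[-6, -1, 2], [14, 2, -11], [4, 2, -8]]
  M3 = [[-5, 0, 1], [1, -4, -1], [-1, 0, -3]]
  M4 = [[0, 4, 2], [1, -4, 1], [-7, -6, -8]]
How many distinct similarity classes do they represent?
2 classes: {M1, M3}, {M2, M4}

Characteristic polynomials: χ_{M1} = (x + 4)^3, χ_{M2} = (x + 4)^3, χ_{M3} = (x + 4)^3, χ_{M4} = (x + 4)^3.

{M1, M3}: invariant factors x + 4, (x + 4)^2.

{M2, M4}: invariant factors (x + 4)^3.

Matrices are similar if and only if their invariant-factor lists agree; the partition into similarity classes is {M1, M3}, {M2, M4}.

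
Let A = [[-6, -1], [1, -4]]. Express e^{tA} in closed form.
A has Jordan form J = [[-5, 1], [0, -5]] with A = PJP^{-1}, so e^{tA} = P e^{tJ} P^{-1}.

For a Jordan block J_k(λ), e^{tJ_k(λ)} = e^{λt} · (I + tN + t^2 N^2/2! + ... + t^{k-1} N^{k-1}/(k-1)!) where N is the nilpotent superdiagonal part.

Assembling the blocks and conjugating back gives the entries of e^{tA} as shown above.

e^{tA} = [[(1 - t)*e^{-5*t}, -t*e^{-5*t}], [t*e^{-5*t}, (t + 1)*e^{-5*t}]]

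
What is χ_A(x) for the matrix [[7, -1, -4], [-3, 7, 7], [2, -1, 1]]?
χ_A(x) = (x - 5)^3

xI - A = [[x - 7, 1, 4], [3, x - 7, -7], [-2, 1, x - 1]].

Expanding det(xI - A) along the first row:
det(xI - A) = + (x - 7)·det([[x - 7, -7], [1, x - 1]]) - (1)·det([[3, -7], [-2, x - 1]]) + (4)·det([[3, x - 7], [-2, 1]]).

Evaluating gives χ_A(x) = x^3 - 15x^2 + 75x - 125 = (x - 5)^3.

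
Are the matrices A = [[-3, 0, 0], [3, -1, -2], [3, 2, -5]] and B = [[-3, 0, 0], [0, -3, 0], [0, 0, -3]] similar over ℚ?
Both have characteristic polynomial (x + 3)^3, but the minimal polynomial of A is (x + 3)^2 while the minimal polynomial of B is x + 3. The minimal polynomial is a similarity invariant, so A and B are not similar.

No.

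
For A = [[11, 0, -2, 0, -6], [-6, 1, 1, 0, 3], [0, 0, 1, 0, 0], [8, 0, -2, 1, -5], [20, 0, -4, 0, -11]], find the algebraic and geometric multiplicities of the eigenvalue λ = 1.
The characteristic polynomial is (x - 1)^4(x + 1), so the factor x - 1 appears with exponent 4: the algebraic multiplicity is 4.

rank(A - I) = 3, so the eigenspace has dimension 5 - 3 = 2: the geometric multiplicity is 2.

Since 2 < 4, A is not diagonalizable.

algebraic multiplicity 4, geometric multiplicity 2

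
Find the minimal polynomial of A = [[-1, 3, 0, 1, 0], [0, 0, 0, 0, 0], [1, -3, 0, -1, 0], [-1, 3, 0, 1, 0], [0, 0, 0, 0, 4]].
The characteristic polynomial factors as x^4(x - 4). The minimal polynomial is ∏(x - λ)^{k_λ} where k_λ is the size of the largest Jordan block at λ.

For λ = 0: rank(A) = 2, and the largest Jordan block has size 2 (the smallest k with rank(A^k) = rank(A^(k+1))).
For λ = 4: rank(A - 4I) = 4, and the largest Jordan block has size 1 (the smallest k with rank((A - 4I)^k) = rank((A - 4I)^(k+1))).

So m_A(x) = x^2(x - 4).

m_A(x) = x^2(x - 4)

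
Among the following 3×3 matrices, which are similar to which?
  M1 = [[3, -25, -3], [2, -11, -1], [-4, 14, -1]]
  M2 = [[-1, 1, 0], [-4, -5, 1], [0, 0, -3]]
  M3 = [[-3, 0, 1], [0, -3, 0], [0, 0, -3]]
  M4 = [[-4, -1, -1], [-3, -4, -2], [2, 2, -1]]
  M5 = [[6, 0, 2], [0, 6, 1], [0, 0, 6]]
3 classes: {M1, M2, M4}, {M3}, {M5}

Characteristic polynomials: χ_{M1} = (x + 3)^3, χ_{M2} = (x + 3)^3, χ_{M3} = (x + 3)^3, χ_{M4} = (x + 3)^3, χ_{M5} = (x - 6)^3.

{M1, M2, M4}: invariant factors (x + 3)^3.

{M3}: invariant factors x + 3, (x + 3)^2.

{M5}: invariant factors x - 6, (x - 6)^2.

Matrices are similar if and only if their invariant-factor lists agree; the partition into similarity classes is {M1, M2, M4}, {M3}, {M5}.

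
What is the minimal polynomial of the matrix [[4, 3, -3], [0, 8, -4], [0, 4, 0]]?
The characteristic polynomial factors as (x - 4)^3. The minimal polynomial is ∏(x - λ)^{k_λ} where k_λ is the size of the largest Jordan block at λ.

For λ = 4: rank(A - 4I) = 1, and the largest Jordan block has size 2 (the smallest k with rank((A - 4I)^k) = rank((A - 4I)^(k+1))).

So m_A(x) = (x - 4)^2.

m_A(x) = (x - 4)^2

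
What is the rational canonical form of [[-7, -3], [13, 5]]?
R = [[0, -4], [1, -2]]

The invariant factors of A (the non-unit diagonal entries of the Smith normal form of xI - A over ℚ[x]) are x^2 + 2x + 4, each dividing the next. The characteristic polynomial is their product, x^2 + 2x + 4.

The rational canonical form is the block-diagonal matrix of companion matrices C(f_i):
R = [[0, -4], [1, -2]].

Note the characteristic polynomial does not split into linear factors over ℚ, so A has no Jordan form over ℚ; the rational canonical form exists over any field.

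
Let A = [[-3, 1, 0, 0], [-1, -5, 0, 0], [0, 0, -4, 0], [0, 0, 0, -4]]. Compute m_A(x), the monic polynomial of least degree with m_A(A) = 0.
m_A(x) = (x + 4)^2

The characteristic polynomial factors as (x + 4)^4. The minimal polynomial is ∏(x - λ)^{k_λ} where k_λ is the size of the largest Jordan block at λ.

For λ = -4: rank(A + 4I) = 1, and the largest Jordan block has size 2 (the smallest k with rank((A + 4I)^k) = rank((A + 4I)^(k+1))).

So m_A(x) = (x + 4)^2.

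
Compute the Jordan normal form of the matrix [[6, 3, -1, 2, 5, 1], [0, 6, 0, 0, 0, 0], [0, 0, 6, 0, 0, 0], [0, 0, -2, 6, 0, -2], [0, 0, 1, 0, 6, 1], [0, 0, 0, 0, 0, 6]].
The characteristic polynomial is det(xI - A) = (x - 6)^6, so the eigenvalues are 6 (algebraic multiplicity 6).

For λ = 6: rank(A - 6I) = 2, rank((A - 6I)^2) = 1, rank((A - 6I)^3) = 0. The eigenspace has dimension 6 - 2 = 4, so there are 4 Jordan blocks; the rank sequence gives block sizes [3, 1, 1, 1].

Assembling the blocks gives the Jordan form J above.

J = [[6, 1, 0, 0, 0, 0], [0, 6, 1, 0, 0, 0], [0, 0, 6, 0, 0, 0], [0, 0, 0, 6, 0, 0], [0, 0, 0, 0, 6, 0], [0, 0, 0, 0, 0, 6]]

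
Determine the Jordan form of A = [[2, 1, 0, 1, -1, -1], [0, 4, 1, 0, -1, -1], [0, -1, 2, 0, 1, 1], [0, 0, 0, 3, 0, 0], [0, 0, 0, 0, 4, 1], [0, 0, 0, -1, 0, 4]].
The characteristic polynomial is det(xI - A) = (x - 4)^2(x - 3)^3(x - 2), so the eigenvalues are 2 (algebraic multiplicity 1), 3 (algebraic multiplicity 3), 4 (algebraic multiplicity 2).

For λ = 2: algebraic multiplicity 1 gives one 1×1 block.

For λ = 3: rank(A - 3I) = 4, rank((A - 3I)^2) = 3. The eigenspace has dimension 6 - 4 = 2, so there are 2 Jordan blocks; the rank sequence gives block sizes [2, 1].

For λ = 4: rank(A - 4I) = 5, rank((A - 4I)^2) = 4. The eigenspace has dimension 6 - 5 = 1, so there is 1 Jordan block; the rank sequence gives block sizes [2].

Assembling the blocks gives the Jordan form J above.

J = [[2, 0, 0, 0, 0, 0], [0, 3, 1, 0, 0, 0], [0, 0, 3, 0, 0, 0], [0, 0, 0, 3, 0, 0], [0, 0, 0, 0, 4, 1], [0, 0, 0, 0, 0, 4]]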